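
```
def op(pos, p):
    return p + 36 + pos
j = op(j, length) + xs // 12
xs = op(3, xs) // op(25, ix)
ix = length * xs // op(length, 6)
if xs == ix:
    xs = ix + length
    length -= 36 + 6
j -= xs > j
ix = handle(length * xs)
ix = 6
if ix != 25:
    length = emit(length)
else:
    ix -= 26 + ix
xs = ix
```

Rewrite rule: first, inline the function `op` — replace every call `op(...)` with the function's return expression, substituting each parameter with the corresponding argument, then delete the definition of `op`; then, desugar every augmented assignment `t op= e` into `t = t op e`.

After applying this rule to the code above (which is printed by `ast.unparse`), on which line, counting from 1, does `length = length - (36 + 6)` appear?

Transformed code:
j = length + 36 + j + xs // 12
xs = (xs + 36 + 3) // (ix + 36 + 25)
ix = length * xs // (6 + 36 + length)
if xs == ix:
    xs = ix + length
    length = length - (36 + 6)
j = j - (xs > j)
ix = handle(length * xs)
ix = 6
if ix != 25:
    length = emit(length)
else:
    ix = ix - (26 + ix)
xs = ix

6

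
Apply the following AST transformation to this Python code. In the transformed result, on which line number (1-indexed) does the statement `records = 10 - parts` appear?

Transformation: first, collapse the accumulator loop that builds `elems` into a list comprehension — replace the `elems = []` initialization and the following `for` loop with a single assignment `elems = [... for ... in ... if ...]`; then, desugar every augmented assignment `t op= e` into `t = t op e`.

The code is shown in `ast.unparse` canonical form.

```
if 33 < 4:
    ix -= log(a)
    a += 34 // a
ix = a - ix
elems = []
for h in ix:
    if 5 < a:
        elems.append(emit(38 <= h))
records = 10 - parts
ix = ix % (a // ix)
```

6

Transformed code:
if 33 < 4:
    ix = ix - log(a)
    a = a + 34 // a
ix = a - ix
elems = [emit(38 <= h) for h in ix if 5 < a]
records = 10 - parts
ix = ix % (a // ix)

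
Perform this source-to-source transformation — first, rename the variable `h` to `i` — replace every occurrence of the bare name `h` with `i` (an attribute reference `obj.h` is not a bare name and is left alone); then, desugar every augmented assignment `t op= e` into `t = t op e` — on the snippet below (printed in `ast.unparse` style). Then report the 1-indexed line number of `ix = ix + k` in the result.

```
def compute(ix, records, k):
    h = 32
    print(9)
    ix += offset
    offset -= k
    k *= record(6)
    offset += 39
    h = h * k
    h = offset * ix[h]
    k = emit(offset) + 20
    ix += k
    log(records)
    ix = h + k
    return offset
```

11

Transformed code:
def compute(ix, records, k):
    i = 32
    print(9)
    ix = ix + offset
    offset = offset - k
    k = k * record(6)
    offset = offset + 39
    i = i * k
    i = offset * ix[i]
    k = emit(offset) + 20
    ix = ix + k
    log(records)
    ix = i + k
    return offset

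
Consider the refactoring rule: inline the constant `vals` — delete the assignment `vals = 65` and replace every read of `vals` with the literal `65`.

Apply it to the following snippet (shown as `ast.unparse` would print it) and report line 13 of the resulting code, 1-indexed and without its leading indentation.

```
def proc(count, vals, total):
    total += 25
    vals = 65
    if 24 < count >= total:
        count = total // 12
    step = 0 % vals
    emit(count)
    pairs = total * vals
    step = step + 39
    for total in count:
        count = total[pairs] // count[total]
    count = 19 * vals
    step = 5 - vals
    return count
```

Transformed code:
def proc(count, vals, total):
    total += 25
    if 24 < count >= total:
        count = total // 12
    step = 0 % 65
    emit(count)
    pairs = total * 65
    step = step + 39
    for total in count:
        count = total[pairs] // count[total]
    count = 19 * 65
    step = 5 - 65
    return count

return count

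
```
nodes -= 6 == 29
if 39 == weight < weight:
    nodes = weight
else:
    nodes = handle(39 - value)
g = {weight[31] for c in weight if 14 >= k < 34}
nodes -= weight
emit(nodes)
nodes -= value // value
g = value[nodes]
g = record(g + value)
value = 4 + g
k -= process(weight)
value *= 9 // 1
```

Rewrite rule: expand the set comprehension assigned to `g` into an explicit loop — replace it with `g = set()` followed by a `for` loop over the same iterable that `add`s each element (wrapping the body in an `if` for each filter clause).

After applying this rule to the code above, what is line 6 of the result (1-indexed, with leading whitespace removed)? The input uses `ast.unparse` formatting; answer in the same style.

g = set()

Transformed code:
nodes -= 6 == 29
if 39 == weight < weight:
    nodes = weight
else:
    nodes = handle(39 - value)
g = set()
for c in weight:
    if 14 >= k < 34:
        g.add(weight[31])
nodes -= weight
emit(nodes)
nodes -= value // value
g = value[nodes]
g = record(g + value)
value = 4 + g
k -= process(weight)
value *= 9 // 1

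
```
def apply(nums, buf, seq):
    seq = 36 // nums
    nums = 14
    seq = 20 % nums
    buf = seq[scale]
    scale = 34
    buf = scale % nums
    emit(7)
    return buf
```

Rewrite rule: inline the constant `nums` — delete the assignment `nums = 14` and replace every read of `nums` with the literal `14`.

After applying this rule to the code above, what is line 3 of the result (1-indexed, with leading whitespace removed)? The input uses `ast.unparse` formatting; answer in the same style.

Transformed code:
def apply(nums, buf, seq):
    seq = 36 // 14
    seq = 20 % 14
    buf = seq[scale]
    scale = 34
    buf = scale % 14
    emit(7)
    return buf

seq = 20 % 14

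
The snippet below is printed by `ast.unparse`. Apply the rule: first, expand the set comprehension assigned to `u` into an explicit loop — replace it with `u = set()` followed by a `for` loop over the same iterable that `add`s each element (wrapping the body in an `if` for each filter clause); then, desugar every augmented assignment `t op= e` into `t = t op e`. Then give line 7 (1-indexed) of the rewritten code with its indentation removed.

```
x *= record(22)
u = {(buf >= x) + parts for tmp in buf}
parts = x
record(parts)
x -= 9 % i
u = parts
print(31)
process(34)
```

x = x - 9 % i

Transformed code:
x = x * record(22)
u = set()
for tmp in buf:
    u.add((buf >= x) + parts)
parts = x
record(parts)
x = x - 9 % i
u = parts
print(31)
process(34)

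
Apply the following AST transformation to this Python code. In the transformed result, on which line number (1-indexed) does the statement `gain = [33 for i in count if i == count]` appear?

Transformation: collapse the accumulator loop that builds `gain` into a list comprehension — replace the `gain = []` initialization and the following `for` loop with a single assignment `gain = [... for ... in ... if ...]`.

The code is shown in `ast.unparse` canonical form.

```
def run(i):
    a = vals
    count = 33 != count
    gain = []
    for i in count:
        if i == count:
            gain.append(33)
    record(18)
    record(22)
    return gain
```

4

Transformed code:
def run(i):
    a = vals
    count = 33 != count
    gain = [33 for i in count if i == count]
    record(18)
    record(22)
    return gain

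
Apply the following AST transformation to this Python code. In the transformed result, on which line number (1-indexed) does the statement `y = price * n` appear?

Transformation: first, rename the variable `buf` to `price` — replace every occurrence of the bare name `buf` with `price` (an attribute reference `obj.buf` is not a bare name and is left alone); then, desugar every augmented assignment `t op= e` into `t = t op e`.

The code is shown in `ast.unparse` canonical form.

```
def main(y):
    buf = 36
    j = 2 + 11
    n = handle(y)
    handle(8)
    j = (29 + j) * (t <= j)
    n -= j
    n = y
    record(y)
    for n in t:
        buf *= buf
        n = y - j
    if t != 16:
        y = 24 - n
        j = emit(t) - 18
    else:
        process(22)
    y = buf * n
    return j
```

Transformed code:
def main(y):
    price = 36
    j = 2 + 11
    n = handle(y)
    handle(8)
    j = (29 + j) * (t <= j)
    n = n - j
    n = y
    record(y)
    for n in t:
        price = price * price
        n = y - j
    if t != 16:
        y = 24 - n
        j = emit(t) - 18
    else:
        process(22)
    y = price * n
    return j

18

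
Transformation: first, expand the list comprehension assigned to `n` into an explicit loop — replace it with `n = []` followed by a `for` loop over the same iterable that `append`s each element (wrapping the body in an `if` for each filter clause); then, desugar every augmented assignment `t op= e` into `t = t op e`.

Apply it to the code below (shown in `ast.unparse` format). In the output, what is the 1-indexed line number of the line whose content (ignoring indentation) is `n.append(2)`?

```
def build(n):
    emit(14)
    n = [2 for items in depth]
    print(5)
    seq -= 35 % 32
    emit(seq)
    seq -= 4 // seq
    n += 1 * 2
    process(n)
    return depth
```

5

Transformed code:
def build(n):
    emit(14)
    n = []
    for items in depth:
        n.append(2)
    print(5)
    seq = seq - 35 % 32
    emit(seq)
    seq = seq - 4 // seq
    n = n + 1 * 2
    process(n)
    return depth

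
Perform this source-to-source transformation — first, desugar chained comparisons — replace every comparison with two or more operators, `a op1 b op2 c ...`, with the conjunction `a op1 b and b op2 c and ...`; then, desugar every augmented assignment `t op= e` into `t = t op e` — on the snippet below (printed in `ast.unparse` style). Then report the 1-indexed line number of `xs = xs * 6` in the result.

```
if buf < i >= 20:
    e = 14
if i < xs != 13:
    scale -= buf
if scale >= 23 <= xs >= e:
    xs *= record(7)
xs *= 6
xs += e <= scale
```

Transformed code:
if buf < i and i >= 20:
    e = 14
if i < xs and xs != 13:
    scale = scale - buf
if scale >= 23 and 23 <= xs and (xs >= e):
    xs = xs * record(7)
xs = xs * 6
xs = xs + (e <= scale)

7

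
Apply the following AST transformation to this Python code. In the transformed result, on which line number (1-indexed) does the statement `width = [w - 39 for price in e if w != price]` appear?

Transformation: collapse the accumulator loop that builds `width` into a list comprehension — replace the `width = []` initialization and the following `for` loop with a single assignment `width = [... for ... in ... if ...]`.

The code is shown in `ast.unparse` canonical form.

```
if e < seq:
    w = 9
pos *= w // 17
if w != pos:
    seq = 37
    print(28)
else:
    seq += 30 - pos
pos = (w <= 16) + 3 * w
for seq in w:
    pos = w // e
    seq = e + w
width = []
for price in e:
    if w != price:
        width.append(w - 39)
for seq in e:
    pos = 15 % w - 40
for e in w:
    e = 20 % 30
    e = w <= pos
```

Transformed code:
if e < seq:
    w = 9
pos *= w // 17
if w != pos:
    seq = 37
    print(28)
else:
    seq += 30 - pos
pos = (w <= 16) + 3 * w
for seq in w:
    pos = w // e
    seq = e + w
width = [w - 39 for price in e if w != price]
for seq in e:
    pos = 15 % w - 40
for e in w:
    e = 20 % 30
    e = w <= pos

13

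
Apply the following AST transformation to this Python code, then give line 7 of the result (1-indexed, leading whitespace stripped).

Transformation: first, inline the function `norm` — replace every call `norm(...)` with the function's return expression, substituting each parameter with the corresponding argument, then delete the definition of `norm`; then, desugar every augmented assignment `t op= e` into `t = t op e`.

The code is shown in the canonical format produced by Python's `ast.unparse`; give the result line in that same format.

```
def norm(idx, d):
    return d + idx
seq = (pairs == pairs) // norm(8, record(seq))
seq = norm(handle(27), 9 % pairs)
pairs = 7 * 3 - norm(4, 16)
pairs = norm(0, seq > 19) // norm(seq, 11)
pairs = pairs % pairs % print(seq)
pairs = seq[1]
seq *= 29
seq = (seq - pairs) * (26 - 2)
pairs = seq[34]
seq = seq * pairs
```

seq = seq * 29

Transformed code:
seq = (pairs == pairs) // (record(seq) + 8)
seq = 9 % pairs + handle(27)
pairs = 7 * 3 - (16 + 4)
pairs = ((seq > 19) + 0) // (11 + seq)
pairs = pairs % pairs % print(seq)
pairs = seq[1]
seq = seq * 29
seq = (seq - pairs) * (26 - 2)
pairs = seq[34]
seq = seq * pairs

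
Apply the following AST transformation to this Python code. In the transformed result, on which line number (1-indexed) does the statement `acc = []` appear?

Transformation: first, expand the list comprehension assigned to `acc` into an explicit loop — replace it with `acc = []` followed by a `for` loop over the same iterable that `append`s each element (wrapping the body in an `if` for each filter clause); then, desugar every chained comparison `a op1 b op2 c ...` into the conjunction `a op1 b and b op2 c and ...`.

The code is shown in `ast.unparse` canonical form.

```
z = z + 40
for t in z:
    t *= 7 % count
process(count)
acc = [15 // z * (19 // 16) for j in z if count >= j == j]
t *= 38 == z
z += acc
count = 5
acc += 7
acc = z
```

5

Transformed code:
z = z + 40
for t in z:
    t *= 7 % count
process(count)
acc = []
for j in z:
    if count >= j and j == j:
        acc.append(15 // z * (19 // 16))
t *= 38 == z
z += acc
count = 5
acc += 7
acc = z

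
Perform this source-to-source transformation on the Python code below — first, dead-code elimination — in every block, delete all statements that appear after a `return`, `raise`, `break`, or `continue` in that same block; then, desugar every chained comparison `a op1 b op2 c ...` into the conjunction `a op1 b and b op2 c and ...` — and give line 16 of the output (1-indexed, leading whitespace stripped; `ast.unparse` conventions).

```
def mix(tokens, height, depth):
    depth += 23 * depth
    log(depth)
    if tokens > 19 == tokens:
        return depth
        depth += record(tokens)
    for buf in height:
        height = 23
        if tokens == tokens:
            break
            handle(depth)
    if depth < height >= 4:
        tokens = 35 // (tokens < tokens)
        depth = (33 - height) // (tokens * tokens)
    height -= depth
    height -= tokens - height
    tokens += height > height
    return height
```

return height

Transformed code:
def mix(tokens, height, depth):
    depth += 23 * depth
    log(depth)
    if tokens > 19 and 19 == tokens:
        return depth
    for buf in height:
        height = 23
        if tokens == tokens:
            break
    if depth < height and height >= 4:
        tokens = 35 // (tokens < tokens)
        depth = (33 - height) // (tokens * tokens)
    height -= depth
    height -= tokens - height
    tokens += height > height
    return height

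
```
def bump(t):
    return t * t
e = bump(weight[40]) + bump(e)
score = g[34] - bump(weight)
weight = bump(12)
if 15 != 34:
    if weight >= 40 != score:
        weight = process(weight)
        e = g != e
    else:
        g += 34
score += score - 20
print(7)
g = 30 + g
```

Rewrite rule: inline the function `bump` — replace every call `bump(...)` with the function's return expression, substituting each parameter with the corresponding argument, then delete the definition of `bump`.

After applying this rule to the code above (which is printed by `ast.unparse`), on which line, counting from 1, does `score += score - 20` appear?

10

Transformed code:
e = weight[40] * weight[40] + e * e
score = g[34] - weight * weight
weight = 12 * 12
if 15 != 34:
    if weight >= 40 != score:
        weight = process(weight)
        e = g != e
    else:
        g += 34
score += score - 20
print(7)
g = 30 + g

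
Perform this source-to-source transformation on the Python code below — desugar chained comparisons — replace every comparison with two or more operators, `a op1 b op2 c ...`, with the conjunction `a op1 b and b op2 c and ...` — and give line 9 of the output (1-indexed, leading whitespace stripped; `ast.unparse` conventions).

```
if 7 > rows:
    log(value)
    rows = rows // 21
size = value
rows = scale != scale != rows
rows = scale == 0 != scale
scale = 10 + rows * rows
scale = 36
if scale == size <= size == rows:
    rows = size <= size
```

if scale == size and size <= size and (size == rows):

Transformed code:
if 7 > rows:
    log(value)
    rows = rows // 21
size = value
rows = scale != scale and scale != rows
rows = scale == 0 and 0 != scale
scale = 10 + rows * rows
scale = 36
if scale == size and size <= size and (size == rows):
    rows = size <= size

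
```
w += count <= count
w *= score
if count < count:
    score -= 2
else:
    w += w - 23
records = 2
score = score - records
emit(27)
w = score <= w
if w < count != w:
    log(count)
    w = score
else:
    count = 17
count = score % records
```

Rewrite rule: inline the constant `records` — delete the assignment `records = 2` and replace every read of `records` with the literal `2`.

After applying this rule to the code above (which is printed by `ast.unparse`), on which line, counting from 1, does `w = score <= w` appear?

Transformed code:
w += count <= count
w *= score
if count < count:
    score -= 2
else:
    w += w - 23
score = score - 2
emit(27)
w = score <= w
if w < count != w:
    log(count)
    w = score
else:
    count = 17
count = score % 2

9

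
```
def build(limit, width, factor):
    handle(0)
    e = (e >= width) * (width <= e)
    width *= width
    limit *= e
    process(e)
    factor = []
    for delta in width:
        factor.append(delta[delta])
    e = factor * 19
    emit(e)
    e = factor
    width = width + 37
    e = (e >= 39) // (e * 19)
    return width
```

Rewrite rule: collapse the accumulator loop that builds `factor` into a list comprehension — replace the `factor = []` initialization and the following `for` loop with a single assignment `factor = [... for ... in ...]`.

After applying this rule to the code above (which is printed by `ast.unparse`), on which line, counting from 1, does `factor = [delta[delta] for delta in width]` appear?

7

Transformed code:
def build(limit, width, factor):
    handle(0)
    e = (e >= width) * (width <= e)
    width *= width
    limit *= e
    process(e)
    factor = [delta[delta] for delta in width]
    e = factor * 19
    emit(e)
    e = factor
    width = width + 37
    e = (e >= 39) // (e * 19)
    return width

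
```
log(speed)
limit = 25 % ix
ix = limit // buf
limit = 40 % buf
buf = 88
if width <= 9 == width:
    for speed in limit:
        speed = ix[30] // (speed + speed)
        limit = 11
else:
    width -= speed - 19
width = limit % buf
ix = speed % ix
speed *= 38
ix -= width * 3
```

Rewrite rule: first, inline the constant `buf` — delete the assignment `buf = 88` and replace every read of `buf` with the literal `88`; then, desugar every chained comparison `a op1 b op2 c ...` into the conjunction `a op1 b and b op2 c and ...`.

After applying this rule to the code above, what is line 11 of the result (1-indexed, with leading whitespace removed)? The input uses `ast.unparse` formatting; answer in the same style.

Transformed code:
log(speed)
limit = 25 % ix
ix = limit // 88
limit = 40 % 88
if width <= 9 and 9 == width:
    for speed in limit:
        speed = ix[30] // (speed + speed)
        limit = 11
else:
    width -= speed - 19
width = limit % 88
ix = speed % ix
speed *= 38
ix -= width * 3

width = limit % 88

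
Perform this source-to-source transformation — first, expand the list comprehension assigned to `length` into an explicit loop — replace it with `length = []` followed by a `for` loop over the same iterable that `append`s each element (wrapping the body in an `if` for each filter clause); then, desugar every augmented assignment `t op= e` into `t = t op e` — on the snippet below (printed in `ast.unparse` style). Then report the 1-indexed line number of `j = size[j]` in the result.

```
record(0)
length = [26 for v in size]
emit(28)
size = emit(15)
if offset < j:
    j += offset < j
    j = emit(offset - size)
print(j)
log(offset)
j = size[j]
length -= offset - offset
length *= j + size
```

Transformed code:
record(0)
length = []
for v in size:
    length.append(26)
emit(28)
size = emit(15)
if offset < j:
    j = j + (offset < j)
    j = emit(offset - size)
print(j)
log(offset)
j = size[j]
length = length - (offset - offset)
length = length * (j + size)

12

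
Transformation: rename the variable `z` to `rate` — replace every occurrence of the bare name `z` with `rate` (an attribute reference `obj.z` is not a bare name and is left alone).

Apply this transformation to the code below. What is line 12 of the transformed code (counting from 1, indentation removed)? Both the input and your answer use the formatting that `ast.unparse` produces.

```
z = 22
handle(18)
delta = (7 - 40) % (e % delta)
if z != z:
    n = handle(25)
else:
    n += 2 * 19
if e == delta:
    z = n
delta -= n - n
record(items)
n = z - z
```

n = rate - rate

Transformed code:
rate = 22
handle(18)
delta = (7 - 40) % (e % delta)
if rate != rate:
    n = handle(25)
else:
    n += 2 * 19
if e == delta:
    rate = n
delta -= n - n
record(items)
n = rate - rate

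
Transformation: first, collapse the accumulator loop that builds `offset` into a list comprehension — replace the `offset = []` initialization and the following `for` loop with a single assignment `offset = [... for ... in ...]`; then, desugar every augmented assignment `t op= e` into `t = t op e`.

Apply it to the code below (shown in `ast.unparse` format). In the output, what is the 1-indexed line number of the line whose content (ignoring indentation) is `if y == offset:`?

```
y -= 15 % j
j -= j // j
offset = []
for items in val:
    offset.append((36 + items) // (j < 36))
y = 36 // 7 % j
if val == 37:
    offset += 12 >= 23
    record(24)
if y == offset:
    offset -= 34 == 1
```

8

Transformed code:
y = y - 15 % j
j = j - j // j
offset = [(36 + items) // (j < 36) for items in val]
y = 36 // 7 % j
if val == 37:
    offset = offset + (12 >= 23)
    record(24)
if y == offset:
    offset = offset - (34 == 1)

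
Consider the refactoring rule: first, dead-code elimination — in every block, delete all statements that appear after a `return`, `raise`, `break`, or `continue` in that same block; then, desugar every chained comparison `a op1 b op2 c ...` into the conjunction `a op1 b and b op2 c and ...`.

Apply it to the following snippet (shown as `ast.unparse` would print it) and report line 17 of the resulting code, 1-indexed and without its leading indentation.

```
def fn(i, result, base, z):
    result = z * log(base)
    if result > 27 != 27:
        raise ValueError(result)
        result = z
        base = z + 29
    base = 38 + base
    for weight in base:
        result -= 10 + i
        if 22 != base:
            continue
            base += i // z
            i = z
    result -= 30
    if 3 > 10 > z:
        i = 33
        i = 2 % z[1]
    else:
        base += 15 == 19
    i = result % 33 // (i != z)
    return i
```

Transformed code:
def fn(i, result, base, z):
    result = z * log(base)
    if result > 27 and 27 != 27:
        raise ValueError(result)
    base = 38 + base
    for weight in base:
        result -= 10 + i
        if 22 != base:
            continue
    result -= 30
    if 3 > 10 and 10 > z:
        i = 33
        i = 2 % z[1]
    else:
        base += 15 == 19
    i = result % 33 // (i != z)
    return i

return i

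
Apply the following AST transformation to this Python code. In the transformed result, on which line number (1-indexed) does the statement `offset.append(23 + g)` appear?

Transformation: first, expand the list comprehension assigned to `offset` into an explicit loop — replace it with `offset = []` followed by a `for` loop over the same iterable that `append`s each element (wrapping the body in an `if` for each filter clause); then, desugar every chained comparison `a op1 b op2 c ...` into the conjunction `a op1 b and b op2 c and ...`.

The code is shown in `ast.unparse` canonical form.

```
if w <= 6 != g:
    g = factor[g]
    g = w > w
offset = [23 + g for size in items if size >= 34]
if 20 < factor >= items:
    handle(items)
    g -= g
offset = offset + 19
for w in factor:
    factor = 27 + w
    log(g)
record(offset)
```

7

Transformed code:
if w <= 6 and 6 != g:
    g = factor[g]
    g = w > w
offset = []
for size in items:
    if size >= 34:
        offset.append(23 + g)
if 20 < factor and factor >= items:
    handle(items)
    g -= g
offset = offset + 19
for w in factor:
    factor = 27 + w
    log(g)
record(offset)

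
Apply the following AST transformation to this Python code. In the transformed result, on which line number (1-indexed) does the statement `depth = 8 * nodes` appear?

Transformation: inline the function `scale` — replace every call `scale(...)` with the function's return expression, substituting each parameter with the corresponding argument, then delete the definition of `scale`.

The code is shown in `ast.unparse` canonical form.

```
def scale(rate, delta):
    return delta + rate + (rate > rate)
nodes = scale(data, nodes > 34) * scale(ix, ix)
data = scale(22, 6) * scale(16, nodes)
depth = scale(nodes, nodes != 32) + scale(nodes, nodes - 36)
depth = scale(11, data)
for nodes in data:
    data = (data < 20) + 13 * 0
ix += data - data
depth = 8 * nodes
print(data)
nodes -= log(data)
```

8

Transformed code:
nodes = ((nodes > 34) + data + (data > data)) * (ix + ix + (ix > ix))
data = (6 + 22 + (22 > 22)) * (nodes + 16 + (16 > 16))
depth = (nodes != 32) + nodes + (nodes > nodes) + (nodes - 36 + nodes + (nodes > nodes))
depth = data + 11 + (11 > 11)
for nodes in data:
    data = (data < 20) + 13 * 0
ix += data - data
depth = 8 * nodes
print(data)
nodes -= log(data)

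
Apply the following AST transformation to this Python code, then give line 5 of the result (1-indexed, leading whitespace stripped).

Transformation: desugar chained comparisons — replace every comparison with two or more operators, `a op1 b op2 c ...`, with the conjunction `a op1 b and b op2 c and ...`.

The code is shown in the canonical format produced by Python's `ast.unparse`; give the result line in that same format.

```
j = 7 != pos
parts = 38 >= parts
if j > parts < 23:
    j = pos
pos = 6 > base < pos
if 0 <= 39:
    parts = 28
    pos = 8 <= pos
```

pos = 6 > base and base < pos

Transformed code:
j = 7 != pos
parts = 38 >= parts
if j > parts and parts < 23:
    j = pos
pos = 6 > base and base < pos
if 0 <= 39:
    parts = 28
    pos = 8 <= pos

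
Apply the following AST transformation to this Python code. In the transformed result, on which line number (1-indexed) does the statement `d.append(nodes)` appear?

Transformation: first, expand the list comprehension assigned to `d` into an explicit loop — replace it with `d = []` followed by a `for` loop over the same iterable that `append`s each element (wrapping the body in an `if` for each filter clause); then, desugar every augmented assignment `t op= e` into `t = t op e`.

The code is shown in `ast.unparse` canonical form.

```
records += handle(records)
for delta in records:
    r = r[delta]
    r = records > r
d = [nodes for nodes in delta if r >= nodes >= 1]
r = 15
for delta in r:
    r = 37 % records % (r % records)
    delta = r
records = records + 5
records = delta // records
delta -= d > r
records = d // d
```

Transformed code:
records = records + handle(records)
for delta in records:
    r = r[delta]
    r = records > r
d = []
for nodes in delta:
    if r >= nodes >= 1:
        d.append(nodes)
r = 15
for delta in r:
    r = 37 % records % (r % records)
    delta = r
records = records + 5
records = delta // records
delta = delta - (d > r)
records = d // d

8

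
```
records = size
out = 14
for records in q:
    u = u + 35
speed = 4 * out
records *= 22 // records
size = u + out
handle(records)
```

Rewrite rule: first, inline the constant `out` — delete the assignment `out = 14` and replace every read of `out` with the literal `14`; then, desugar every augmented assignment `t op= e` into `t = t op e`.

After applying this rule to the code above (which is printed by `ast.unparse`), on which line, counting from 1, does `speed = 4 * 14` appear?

Transformed code:
records = size
for records in q:
    u = u + 35
speed = 4 * 14
records = records * (22 // records)
size = u + 14
handle(records)

4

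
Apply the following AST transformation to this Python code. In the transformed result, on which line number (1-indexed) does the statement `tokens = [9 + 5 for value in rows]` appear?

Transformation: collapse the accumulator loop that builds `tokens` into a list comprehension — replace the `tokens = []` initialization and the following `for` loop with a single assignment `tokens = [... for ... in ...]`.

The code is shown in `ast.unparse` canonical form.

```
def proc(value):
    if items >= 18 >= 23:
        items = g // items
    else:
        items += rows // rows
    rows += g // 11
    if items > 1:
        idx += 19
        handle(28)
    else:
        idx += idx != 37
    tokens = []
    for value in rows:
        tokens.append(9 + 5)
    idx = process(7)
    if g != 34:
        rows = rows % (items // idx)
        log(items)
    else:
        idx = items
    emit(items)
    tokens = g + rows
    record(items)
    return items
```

12

Transformed code:
def proc(value):
    if items >= 18 >= 23:
        items = g // items
    else:
        items += rows // rows
    rows += g // 11
    if items > 1:
        idx += 19
        handle(28)
    else:
        idx += idx != 37
    tokens = [9 + 5 for value in rows]
    idx = process(7)
    if g != 34:
        rows = rows % (items // idx)
        log(items)
    else:
        idx = items
    emit(items)
    tokens = g + rows
    record(items)
    return items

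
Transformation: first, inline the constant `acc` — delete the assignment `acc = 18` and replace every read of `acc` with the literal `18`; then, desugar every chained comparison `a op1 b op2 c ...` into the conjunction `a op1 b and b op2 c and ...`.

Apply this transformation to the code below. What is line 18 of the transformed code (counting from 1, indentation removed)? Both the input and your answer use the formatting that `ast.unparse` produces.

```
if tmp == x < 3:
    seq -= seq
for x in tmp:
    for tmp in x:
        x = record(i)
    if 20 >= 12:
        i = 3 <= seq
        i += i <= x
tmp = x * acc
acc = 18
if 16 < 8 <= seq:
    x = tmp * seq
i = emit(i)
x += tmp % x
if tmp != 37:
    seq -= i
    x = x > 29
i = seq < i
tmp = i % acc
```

tmp = i % 18

Transformed code:
if tmp == x and x < 3:
    seq -= seq
for x in tmp:
    for tmp in x:
        x = record(i)
    if 20 >= 12:
        i = 3 <= seq
        i += i <= x
tmp = x * 18
if 16 < 8 and 8 <= seq:
    x = tmp * seq
i = emit(i)
x += tmp % x
if tmp != 37:
    seq -= i
    x = x > 29
i = seq < i
tmp = i % 18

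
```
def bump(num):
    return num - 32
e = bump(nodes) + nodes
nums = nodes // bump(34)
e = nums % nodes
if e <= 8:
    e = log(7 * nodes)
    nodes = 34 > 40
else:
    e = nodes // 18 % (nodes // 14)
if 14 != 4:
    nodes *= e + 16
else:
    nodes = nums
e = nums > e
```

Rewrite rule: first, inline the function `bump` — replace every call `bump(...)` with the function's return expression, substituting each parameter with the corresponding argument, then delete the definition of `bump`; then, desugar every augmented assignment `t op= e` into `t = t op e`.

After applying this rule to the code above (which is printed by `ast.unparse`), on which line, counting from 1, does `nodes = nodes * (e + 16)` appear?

Transformed code:
e = nodes - 32 + nodes
nums = nodes // (34 - 32)
e = nums % nodes
if e <= 8:
    e = log(7 * nodes)
    nodes = 34 > 40
else:
    e = nodes // 18 % (nodes // 14)
if 14 != 4:
    nodes = nodes * (e + 16)
else:
    nodes = nums
e = nums > e

10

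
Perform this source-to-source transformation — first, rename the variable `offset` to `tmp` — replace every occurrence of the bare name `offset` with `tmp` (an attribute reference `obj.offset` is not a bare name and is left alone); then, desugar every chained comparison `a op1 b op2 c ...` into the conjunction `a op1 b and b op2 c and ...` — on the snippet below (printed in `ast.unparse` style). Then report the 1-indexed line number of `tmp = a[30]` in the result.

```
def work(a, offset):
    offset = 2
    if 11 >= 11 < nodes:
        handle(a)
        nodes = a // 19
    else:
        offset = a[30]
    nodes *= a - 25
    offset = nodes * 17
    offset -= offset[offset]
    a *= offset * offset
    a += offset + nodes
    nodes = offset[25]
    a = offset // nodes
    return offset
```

Transformed code:
def work(a, tmp):
    tmp = 2
    if 11 >= 11 and 11 < nodes:
        handle(a)
        nodes = a // 19
    else:
        tmp = a[30]
    nodes *= a - 25
    tmp = nodes * 17
    tmp -= tmp[tmp]
    a *= tmp * tmp
    a += tmp + nodes
    nodes = tmp[25]
    a = tmp // nodes
    return tmp

7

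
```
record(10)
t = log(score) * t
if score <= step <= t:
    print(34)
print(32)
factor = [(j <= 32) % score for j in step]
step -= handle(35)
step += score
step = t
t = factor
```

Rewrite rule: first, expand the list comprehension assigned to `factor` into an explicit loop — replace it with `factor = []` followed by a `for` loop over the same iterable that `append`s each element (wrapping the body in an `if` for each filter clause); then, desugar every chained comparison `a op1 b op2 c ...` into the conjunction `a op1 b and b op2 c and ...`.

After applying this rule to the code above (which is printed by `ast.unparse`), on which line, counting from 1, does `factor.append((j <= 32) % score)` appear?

Transformed code:
record(10)
t = log(score) * t
if score <= step and step <= t:
    print(34)
print(32)
factor = []
for j in step:
    factor.append((j <= 32) % score)
step -= handle(35)
step += score
step = t
t = factor

8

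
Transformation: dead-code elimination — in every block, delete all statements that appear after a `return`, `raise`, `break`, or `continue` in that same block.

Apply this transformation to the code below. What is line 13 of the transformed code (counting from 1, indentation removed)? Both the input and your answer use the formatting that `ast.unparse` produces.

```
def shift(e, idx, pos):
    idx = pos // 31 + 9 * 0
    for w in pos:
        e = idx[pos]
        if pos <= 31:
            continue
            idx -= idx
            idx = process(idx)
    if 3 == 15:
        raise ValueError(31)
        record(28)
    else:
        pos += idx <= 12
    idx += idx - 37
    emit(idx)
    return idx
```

return idx

Transformed code:
def shift(e, idx, pos):
    idx = pos // 31 + 9 * 0
    for w in pos:
        e = idx[pos]
        if pos <= 31:
            continue
    if 3 == 15:
        raise ValueError(31)
    else:
        pos += idx <= 12
    idx += idx - 37
    emit(idx)
    return idx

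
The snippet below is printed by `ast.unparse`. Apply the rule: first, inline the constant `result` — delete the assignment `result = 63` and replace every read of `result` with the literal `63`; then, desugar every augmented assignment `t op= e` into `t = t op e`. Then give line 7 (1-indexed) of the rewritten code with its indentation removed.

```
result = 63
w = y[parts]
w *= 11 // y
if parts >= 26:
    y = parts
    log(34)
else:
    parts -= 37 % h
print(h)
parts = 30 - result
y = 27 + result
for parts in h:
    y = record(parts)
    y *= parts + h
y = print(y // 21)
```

Transformed code:
w = y[parts]
w = w * (11 // y)
if parts >= 26:
    y = parts
    log(34)
else:
    parts = parts - 37 % h
print(h)
parts = 30 - 63
y = 27 + 63
for parts in h:
    y = record(parts)
    y = y * (parts + h)
y = print(y // 21)

parts = parts - 37 % h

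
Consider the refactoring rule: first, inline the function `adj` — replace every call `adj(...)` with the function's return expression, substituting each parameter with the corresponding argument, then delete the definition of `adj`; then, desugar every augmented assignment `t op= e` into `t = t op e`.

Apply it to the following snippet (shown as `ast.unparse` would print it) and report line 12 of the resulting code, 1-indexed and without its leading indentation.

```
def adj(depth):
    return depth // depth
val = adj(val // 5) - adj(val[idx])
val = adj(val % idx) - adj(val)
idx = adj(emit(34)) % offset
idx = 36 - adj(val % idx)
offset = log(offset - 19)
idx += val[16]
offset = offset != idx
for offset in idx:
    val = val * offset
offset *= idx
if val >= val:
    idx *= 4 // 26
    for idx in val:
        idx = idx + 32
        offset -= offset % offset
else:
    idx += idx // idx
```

Transformed code:
val = val // 5 // (val // 5) - val[idx] // val[idx]
val = val % idx // (val % idx) - val // val
idx = emit(34) // emit(34) % offset
idx = 36 - val % idx // (val % idx)
offset = log(offset - 19)
idx = idx + val[16]
offset = offset != idx
for offset in idx:
    val = val * offset
offset = offset * idx
if val >= val:
    idx = idx * (4 // 26)
    for idx in val:
        idx = idx + 32
        offset = offset - offset % offset
else:
    idx = idx + idx // idx

idx = idx * (4 // 26)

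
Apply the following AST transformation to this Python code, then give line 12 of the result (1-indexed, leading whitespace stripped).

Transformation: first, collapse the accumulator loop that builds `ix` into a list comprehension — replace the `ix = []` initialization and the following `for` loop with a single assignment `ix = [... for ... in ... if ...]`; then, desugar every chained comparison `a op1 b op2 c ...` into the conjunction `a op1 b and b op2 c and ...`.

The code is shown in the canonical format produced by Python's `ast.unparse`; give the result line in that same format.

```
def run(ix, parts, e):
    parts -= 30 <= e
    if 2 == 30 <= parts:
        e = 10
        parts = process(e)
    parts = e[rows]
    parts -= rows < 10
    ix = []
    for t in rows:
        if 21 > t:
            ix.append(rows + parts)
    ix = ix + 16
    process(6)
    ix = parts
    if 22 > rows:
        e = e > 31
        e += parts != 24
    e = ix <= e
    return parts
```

if 22 > rows:

Transformed code:
def run(ix, parts, e):
    parts -= 30 <= e
    if 2 == 30 and 30 <= parts:
        e = 10
        parts = process(e)
    parts = e[rows]
    parts -= rows < 10
    ix = [rows + parts for t in rows if 21 > t]
    ix = ix + 16
    process(6)
    ix = parts
    if 22 > rows:
        e = e > 31
        e += parts != 24
    e = ix <= e
    return parts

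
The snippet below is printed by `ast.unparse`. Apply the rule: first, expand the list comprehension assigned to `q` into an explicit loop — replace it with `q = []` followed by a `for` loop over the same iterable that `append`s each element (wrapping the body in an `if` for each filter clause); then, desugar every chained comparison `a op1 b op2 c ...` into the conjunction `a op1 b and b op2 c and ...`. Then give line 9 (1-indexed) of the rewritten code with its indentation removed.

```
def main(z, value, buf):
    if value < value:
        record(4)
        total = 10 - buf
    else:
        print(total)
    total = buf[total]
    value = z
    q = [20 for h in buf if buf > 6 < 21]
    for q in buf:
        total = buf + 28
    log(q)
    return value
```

q = []

Transformed code:
def main(z, value, buf):
    if value < value:
        record(4)
        total = 10 - buf
    else:
        print(total)
    total = buf[total]
    value = z
    q = []
    for h in buf:
        if buf > 6 and 6 < 21:
            q.append(20)
    for q in buf:
        total = buf + 28
    log(q)
    return value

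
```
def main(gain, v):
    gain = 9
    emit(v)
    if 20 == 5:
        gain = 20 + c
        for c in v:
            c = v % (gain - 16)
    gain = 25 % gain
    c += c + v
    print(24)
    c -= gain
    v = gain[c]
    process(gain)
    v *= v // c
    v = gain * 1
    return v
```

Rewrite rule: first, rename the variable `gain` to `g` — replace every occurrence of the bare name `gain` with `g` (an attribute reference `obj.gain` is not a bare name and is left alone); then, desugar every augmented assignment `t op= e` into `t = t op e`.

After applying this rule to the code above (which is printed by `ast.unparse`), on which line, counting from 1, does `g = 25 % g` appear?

Transformed code:
def main(g, v):
    g = 9
    emit(v)
    if 20 == 5:
        g = 20 + c
        for c in v:
            c = v % (g - 16)
    g = 25 % g
    c = c + (c + v)
    print(24)
    c = c - g
    v = g[c]
    process(g)
    v = v * (v // c)
    v = g * 1
    return v

8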